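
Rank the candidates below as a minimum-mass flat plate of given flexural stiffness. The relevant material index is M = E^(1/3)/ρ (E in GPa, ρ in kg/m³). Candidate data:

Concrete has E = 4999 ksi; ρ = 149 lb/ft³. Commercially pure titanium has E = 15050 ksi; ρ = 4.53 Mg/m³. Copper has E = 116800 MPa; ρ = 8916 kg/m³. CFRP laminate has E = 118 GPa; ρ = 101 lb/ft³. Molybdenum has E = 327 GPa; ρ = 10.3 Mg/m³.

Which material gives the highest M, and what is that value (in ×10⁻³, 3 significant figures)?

CFRP laminate, M = 3.03×10⁻³

Normalizing units and computing the index:
  concrete: E = 34.47 GPa, ρ = 2387 kg/m³
  commercially pure titanium: E = 103.8 GPa, ρ = 4530 kg/m³
  copper: E = 116.8 GPa, ρ = 8916 kg/m³
  CFRP laminate: E = 118.0 GPa, ρ = 1618 kg/m³
  molybdenum: E = 327.0 GPa, ρ = 10300 kg/m³
  CFRP laminate: M = 3.03×10⁻³
  concrete: M = 1.36×10⁻³
  commercially pure titanium: M = 1.04×10⁻³
  molybdenum: M = 0.669×10⁻³
  copper: M = 0.548×10⁻³
CFRP laminate has the largest M.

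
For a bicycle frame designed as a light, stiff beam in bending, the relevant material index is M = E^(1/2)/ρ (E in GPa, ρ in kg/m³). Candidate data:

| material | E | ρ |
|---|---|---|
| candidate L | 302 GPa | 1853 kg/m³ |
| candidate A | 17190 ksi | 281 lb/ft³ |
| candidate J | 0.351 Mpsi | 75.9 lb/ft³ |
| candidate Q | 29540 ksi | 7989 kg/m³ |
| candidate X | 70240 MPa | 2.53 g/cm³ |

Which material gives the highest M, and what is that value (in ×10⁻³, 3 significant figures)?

Normalizing units and computing the index:
  candidate L: E = 302.0 GPa, ρ = 1853 kg/m³
  candidate A: E = 118.5 GPa, ρ = 4501 kg/m³
  candidate J: E = 2.420 GPa, ρ = 1216 kg/m³
  candidate Q: E = 203.7 GPa, ρ = 7989 kg/m³
  candidate X: E = 70.24 GPa, ρ = 2530 kg/m³
  candidate L: M = 9.38×10⁻³
  candidate X: M = 3.31×10⁻³
  candidate A: M = 2.42×10⁻³
  candidate Q: M = 1.79×10⁻³
  candidate J: M = 1.28×10⁻³
Highest index: candidate L.

candidate L, M = 9.38×10⁻³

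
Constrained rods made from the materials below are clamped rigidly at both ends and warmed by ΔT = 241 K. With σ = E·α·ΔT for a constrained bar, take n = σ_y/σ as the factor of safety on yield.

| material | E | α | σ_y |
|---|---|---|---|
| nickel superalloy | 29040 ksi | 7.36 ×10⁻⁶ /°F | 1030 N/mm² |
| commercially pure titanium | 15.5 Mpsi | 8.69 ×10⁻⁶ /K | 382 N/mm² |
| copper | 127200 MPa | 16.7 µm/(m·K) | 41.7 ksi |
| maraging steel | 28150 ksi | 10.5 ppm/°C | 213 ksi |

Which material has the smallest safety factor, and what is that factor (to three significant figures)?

copper, n = 0.562

With everything in SI (GPa, ×10⁻⁶/K, MPa):
  nickel superalloy: E = 200.2, α = 13.2, σ_y = 1030 → σ = 639 MPa, n = 1.61
  commercially pure titanium: E = 106.9, α = 8.69, σ_y = 382.0 → σ = 224 MPa, n = 1.71
  copper: E = 127.2, α = 16.7, σ_y = 287.5 → σ = 512 MPa, n = 0.562
  maraging steel: E = 194.1, α = 10.5, σ_y = 1469 → σ = 491 MPa, n = 2.99
Smallest n: copper with n = 0.562.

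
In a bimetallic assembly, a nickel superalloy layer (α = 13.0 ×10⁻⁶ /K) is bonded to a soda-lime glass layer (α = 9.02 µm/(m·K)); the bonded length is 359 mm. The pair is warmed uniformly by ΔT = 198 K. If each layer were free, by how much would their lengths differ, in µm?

283 µm

Δα = |13.0 − 9.02|×10⁻⁶/K = 3.98×10⁻⁶/K.
ΔL_mismatch = Δα·L·ΔT = 3.98×10⁻⁶ × 359.0 mm × 198.0 K = 283 µm.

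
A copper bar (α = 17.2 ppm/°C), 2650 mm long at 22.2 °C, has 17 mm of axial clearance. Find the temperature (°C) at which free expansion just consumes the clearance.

α·L₀·ΔT = 17.0 mm ⇒ ΔT = 17.0 / (17.2×10⁻⁶ × 2650.0) = 373.0 K.
T = 22.2 + 373.0 = 395.2 °C.

395 °C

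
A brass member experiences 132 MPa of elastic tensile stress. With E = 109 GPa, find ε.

1.21×10⁻³

ε = σ/E = 132 / 109000 = 1.21×10⁻³.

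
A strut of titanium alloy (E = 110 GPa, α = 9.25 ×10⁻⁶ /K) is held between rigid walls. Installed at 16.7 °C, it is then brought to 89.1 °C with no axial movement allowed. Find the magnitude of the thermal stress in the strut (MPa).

ΔT = 72.40 K. Constrained thermal stress σ = E·α·ΔT = 110.0×10³ MPa × 9.25×10⁻⁶ × 72.40 = 73.7 MPa (compressive).

73.7 MPa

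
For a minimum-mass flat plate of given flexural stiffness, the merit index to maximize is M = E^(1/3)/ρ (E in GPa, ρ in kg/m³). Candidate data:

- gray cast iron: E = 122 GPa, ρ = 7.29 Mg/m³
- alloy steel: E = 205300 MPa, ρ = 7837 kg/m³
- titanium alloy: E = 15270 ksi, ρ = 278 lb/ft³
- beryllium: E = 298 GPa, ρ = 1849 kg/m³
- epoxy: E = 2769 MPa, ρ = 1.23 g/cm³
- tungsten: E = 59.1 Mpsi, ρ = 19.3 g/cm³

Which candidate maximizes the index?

beryllium

In SI units:
  gray cast iron: E = 122.0 GPa, ρ = 7290 kg/m³
  alloy steel: E = 205.3 GPa, ρ = 7837 kg/m³
  titanium alloy: E = 105.3 GPa, ρ = 4453 kg/m³
  beryllium: E = 298.0 GPa, ρ = 1849 kg/m³
  epoxy: E = 2.769 GPa, ρ = 1230 kg/m³
  tungsten: E = 407.5 GPa, ρ = 19300 kg/m³
  beryllium: M = 3.61×10⁻³
  epoxy: M = 1.14×10⁻³
  titanium alloy: M = 1.06×10⁻³
  alloy steel: M = 0.753×10⁻³
  gray cast iron: M = 0.680×10⁻³
  tungsten: M = 0.384×10⁻³
Beryllium ranks first.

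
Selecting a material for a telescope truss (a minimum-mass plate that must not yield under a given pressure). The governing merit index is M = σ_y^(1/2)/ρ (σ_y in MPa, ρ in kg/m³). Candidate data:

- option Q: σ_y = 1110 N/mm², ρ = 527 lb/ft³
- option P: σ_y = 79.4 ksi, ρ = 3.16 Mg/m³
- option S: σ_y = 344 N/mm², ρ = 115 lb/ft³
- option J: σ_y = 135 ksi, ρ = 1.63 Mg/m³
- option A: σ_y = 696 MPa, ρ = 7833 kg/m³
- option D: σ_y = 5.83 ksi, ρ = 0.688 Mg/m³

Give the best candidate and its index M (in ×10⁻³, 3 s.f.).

option J, M = 18.7×10⁻³

Normalizing units and computing the index:
  option Q: σ_y = 1110 MPa, ρ = 8442 kg/m³
  option P: σ_y = 547.4 MPa, ρ = 3160 kg/m³
  option S: σ_y = 344.0 MPa, ρ = 1842 kg/m³
  option J: σ_y = 930.8 MPa, ρ = 1630 kg/m³
  option A: σ_y = 696.0 MPa, ρ = 7833 kg/m³
  option D: σ_y = 40.20 MPa, ρ = 688.0 kg/m³
  option J: M = 18.7×10⁻³
  option S: M = 10.1×10⁻³
  option D: M = 9.22×10⁻³
  option P: M = 7.40×10⁻³
  option Q: M = 3.95×10⁻³
  option A: M = 3.37×10⁻³
Option J has the largest M.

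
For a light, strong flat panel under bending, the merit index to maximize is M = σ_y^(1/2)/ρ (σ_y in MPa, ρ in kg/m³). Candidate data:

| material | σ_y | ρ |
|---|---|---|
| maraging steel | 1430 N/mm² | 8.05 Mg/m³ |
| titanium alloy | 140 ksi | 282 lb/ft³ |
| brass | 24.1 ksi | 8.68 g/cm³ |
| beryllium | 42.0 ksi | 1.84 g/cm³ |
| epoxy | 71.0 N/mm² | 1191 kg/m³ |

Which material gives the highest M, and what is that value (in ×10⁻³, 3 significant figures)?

Convert each candidate to consistent units, then evaluate M:
  maraging steel: σ_y = 1430 MPa, ρ = 8050 kg/m³
  titanium alloy: σ_y = 965.3 MPa, ρ = 4517 kg/m³
  brass: σ_y = 166.2 MPa, ρ = 8680 kg/m³
  beryllium: σ_y = 289.6 MPa, ρ = 1840 kg/m³
  epoxy: σ_y = 71.00 MPa, ρ = 1191 kg/m³
  beryllium: M = 9.25×10⁻³
  epoxy: M = 7.07×10⁻³
  titanium alloy: M = 6.88×10⁻³
  maraging steel: M = 4.70×10⁻³
  brass: M = 1.49×10⁻³
Beryllium ranks first.

beryllium, M = 9.25×10⁻³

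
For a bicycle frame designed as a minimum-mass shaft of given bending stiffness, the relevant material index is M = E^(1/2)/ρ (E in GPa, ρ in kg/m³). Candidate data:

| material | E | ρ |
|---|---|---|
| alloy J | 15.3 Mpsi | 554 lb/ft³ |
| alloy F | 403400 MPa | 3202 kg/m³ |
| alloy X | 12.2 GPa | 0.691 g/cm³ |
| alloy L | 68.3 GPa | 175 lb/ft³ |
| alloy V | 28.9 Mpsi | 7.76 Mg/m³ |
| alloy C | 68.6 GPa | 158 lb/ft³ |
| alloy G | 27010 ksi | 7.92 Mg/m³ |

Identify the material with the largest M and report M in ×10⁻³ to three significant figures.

After converting to SI:
  alloy J: E = 105.5 GPa, ρ = 8874 kg/m³
  alloy F: E = 403.4 GPa, ρ = 3202 kg/m³
  alloy X: E = 12.20 GPa, ρ = 691.0 kg/m³
  alloy L: E = 68.30 GPa, ρ = 2803 kg/m³
  alloy V: E = 199.3 GPa, ρ = 7760 kg/m³
  alloy C: E = 68.60 GPa, ρ = 2531 kg/m³
  alloy G: E = 186.2 GPa, ρ = 7920 kg/m³
  alloy F: M = 6.27×10⁻³
  alloy X: M = 5.05×10⁻³
  alloy C: M = 3.27×10⁻³
  alloy L: M = 2.95×10⁻³
  alloy V: M = 1.82×10⁻³
  alloy G: M = 1.72×10⁻³
  alloy J: M = 1.16×10⁻³
The maximum is for alloy F.

alloy F, M = 6.27×10⁻³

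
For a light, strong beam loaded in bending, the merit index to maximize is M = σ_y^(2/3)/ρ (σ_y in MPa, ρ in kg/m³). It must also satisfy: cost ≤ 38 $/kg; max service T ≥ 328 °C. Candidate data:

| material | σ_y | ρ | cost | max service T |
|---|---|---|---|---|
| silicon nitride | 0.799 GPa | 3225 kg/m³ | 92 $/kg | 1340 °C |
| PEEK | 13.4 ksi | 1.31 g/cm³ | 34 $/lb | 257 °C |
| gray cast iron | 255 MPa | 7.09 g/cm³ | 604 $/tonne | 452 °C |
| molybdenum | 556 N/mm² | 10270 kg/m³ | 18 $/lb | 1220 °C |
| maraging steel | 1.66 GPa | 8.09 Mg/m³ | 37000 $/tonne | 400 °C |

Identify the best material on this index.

Screen on constraints: cost ≤ 38 $/kg; max service T ≥ 328 °C. Survivors: gray cast iron, maraging steel.
In SI units:
  gray cast iron: σ_y = 255.0 MPa, ρ = 7090 kg/m³
  maraging steel: σ_y = 1660 MPa, ρ = 8090 kg/m³
  maraging steel: M = 17.3×10⁻³
  gray cast iron: M = 5.67×10⁻³
Maraging steel has the largest M.

maraging steel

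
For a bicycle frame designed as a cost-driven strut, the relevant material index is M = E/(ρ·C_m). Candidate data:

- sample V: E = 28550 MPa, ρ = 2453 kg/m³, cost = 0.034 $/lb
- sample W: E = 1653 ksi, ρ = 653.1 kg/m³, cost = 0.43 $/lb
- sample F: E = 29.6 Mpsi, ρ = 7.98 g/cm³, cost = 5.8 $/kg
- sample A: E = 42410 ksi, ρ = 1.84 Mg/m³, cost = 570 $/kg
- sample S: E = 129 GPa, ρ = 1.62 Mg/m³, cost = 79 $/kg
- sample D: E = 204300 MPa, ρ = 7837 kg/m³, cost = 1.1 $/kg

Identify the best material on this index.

sample V

After converting to SI:
  sample V: E = 28.55 GPa, ρ = 2453 kg/m³, cost = 0.07496 $/kg
  sample W: E = 11.40 GPa, ρ = 653.1 kg/m³, cost = 0.9480 $/kg
  sample F: E = 204.1 GPa, ρ = 7980 kg/m³, cost = 5.800 $/kg
  sample A: E = 292.4 GPa, ρ = 1840 kg/m³, cost = 570.0 $/kg
  sample S: E = 129.0 GPa, ρ = 1620 kg/m³, cost = 79.00 $/kg
  sample D: E = 204.3 GPa, ρ = 7837 kg/m³, cost = 1.100 $/kg
  sample V: M = 155 MN·m per $
  sample D: M = 23.7 MN·m per $
  sample W: M = 18.4 MN·m per $
  sample F: M = 4.41 MN·m per $
  sample S: M = 1.01 MN·m per $
  sample A: M = 0.279 MN·m per $
Sample V has the largest M.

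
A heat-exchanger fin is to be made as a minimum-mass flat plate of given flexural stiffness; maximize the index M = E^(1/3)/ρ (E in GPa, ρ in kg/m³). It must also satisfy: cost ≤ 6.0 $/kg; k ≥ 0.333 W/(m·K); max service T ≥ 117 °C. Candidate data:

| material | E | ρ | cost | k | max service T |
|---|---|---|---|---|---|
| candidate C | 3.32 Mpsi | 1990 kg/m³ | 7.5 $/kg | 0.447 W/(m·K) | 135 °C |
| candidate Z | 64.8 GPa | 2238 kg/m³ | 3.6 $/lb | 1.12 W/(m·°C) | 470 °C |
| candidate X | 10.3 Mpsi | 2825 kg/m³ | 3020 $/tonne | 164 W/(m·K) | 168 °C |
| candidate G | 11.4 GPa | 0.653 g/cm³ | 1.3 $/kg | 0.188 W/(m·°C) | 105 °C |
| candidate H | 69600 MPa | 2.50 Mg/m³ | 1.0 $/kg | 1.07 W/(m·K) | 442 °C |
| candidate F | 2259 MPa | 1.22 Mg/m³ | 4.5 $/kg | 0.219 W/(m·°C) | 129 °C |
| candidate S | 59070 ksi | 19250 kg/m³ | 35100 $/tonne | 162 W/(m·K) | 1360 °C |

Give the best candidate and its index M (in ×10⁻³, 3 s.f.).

Screen on constraints: cost ≤ 6.0 $/kg; k ≥ 0.333 W/(m·K); max service T ≥ 117 °C. Survivors: candidate X, candidate H.
After converting to SI:
  candidate X: E = 71.02 GPa, ρ = 2825 kg/m³
  candidate H: E = 69.60 GPa, ρ = 2500 kg/m³
  candidate H: M = 1.65×10⁻³
  candidate X: M = 1.47×10⁻³
Candidate H has the largest M.

candidate H, M = 1.65×10⁻³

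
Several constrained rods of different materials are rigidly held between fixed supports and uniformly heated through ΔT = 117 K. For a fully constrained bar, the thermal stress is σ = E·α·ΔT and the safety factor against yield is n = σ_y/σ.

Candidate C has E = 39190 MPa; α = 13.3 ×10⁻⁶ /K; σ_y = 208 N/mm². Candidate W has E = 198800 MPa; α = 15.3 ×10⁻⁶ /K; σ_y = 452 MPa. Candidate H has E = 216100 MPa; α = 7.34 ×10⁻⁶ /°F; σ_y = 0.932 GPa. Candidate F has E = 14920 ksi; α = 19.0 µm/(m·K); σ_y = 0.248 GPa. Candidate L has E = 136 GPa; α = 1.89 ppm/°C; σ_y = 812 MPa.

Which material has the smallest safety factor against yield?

candidate F

In consistent units (E in GPa, α in ×10⁻⁶/K, σ_y in MPa):
  candidate C: E = 39.19, α = 13.3, σ_y = 208.0 → σ = 61.0 MPa, n = 3.41
  candidate W: E = 198.8, α = 15.3, σ_y = 452.0 → σ = 356 MPa, n = 1.27
  candidate H: E = 216.1, α = 13.2, σ_y = 932.0 → σ = 334 MPa, n = 2.79
  candidate F: E = 102.9, α = 19.0, σ_y = 248.0 → σ = 229 MPa, n = 1.08
  candidate L: E = 136.0, α = 1.89, σ_y = 812.0 → σ = 30.1 MPa, n = 27.0
Candidate F has the lowest safety factor, n = 1.08.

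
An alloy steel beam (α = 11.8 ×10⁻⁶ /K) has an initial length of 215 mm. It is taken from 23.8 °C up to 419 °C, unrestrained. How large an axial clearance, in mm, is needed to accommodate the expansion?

ΔT = 419 − 23.8 = 395.2 K.
ΔL = α·L₀·ΔT = 11.8×10⁻⁶ × 215 mm × 395.2 K = 1.00 mm.

1.00 mm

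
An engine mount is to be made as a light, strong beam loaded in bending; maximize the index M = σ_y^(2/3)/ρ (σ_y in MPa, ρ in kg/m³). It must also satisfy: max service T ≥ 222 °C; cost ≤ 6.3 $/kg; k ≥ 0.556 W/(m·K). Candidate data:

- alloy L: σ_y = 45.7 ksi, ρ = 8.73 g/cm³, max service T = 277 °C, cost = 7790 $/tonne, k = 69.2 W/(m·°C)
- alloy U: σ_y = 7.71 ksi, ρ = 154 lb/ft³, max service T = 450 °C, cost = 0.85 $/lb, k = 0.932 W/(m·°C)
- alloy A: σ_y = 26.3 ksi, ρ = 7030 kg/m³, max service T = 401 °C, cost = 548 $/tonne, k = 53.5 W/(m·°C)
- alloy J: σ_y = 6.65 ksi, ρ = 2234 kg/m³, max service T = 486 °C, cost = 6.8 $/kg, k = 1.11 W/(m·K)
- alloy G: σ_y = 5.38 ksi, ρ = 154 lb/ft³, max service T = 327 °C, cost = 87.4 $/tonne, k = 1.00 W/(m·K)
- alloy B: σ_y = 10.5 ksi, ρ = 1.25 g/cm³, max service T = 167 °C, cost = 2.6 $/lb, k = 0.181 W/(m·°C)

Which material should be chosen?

Screen on constraints: max service T ≥ 222 °C; cost ≤ 6.3 $/kg; k ≥ 0.556 W/(m·K). Survivors: alloy U, alloy A, alloy G.
Convert each candidate to consistent units, then evaluate M:
  alloy U: σ_y = 53.16 MPa, ρ = 2467 kg/m³
  alloy A: σ_y = 181.3 MPa, ρ = 7030 kg/m³
  alloy G: σ_y = 37.09 MPa, ρ = 2467 kg/m³
  alloy U: M = 5.73×10⁻³
  alloy A: M = 4.56×10⁻³
  alloy G: M = 4.51×10⁻³
The maximum is for alloy U.

alloy U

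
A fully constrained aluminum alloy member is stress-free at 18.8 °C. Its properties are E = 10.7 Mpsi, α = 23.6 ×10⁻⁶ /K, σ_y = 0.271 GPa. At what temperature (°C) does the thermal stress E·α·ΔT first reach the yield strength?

E = 10.7 Mpsi = 73.77 GPa.
σ_y = 0.271 GPa = 271.0 MPa.
E·α·ΔT = 271.0 MPa ⇒ ΔT = 271.0 / (73.77×10³ × 23.6×10⁻⁶) = 155.7 K.
T = 18.8 + 155.7 = 174.5 °C.

174 °C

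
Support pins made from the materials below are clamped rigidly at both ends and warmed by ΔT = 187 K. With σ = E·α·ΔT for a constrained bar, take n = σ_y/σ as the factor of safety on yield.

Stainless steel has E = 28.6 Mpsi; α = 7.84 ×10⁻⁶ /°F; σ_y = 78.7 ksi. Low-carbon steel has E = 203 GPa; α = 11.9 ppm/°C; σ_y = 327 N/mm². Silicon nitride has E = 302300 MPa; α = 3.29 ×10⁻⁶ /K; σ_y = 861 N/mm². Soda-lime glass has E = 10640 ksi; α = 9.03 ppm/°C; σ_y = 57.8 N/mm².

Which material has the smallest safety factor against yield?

soda-lime glass

Converting E to GPa, α to ×10⁻⁶/K, σ_y to MPa, then σ and n for each:
  stainless steel: E = 197.2, α = 14.1, σ_y = 542.6 → σ = 520 MPa, n = 1.04
  low-carbon steel: E = 203.0, α = 11.9, σ_y = 327.0 → σ = 452 MPa, n = 0.724
  silicon nitride: E = 302.3, α = 3.29, σ_y = 861.0 → σ = 186 MPa, n = 4.63
  soda-lime glass: E = 73.36, α = 9.03, σ_y = 57.80 → σ = 124 MPa, n = 0.467
Soda-lime glass has the lowest safety factor, n = 0.467.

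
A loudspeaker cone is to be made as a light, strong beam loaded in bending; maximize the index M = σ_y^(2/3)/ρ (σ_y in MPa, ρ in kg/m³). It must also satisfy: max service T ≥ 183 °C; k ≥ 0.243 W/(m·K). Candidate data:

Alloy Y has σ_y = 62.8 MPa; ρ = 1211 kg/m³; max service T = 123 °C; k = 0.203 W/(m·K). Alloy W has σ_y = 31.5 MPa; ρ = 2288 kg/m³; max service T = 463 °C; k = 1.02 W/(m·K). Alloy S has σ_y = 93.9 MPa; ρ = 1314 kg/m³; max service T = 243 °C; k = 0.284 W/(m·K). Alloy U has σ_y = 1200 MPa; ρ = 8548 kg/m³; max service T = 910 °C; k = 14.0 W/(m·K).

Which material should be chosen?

Screen on constraints: max service T ≥ 183 °C; k ≥ 0.243 W/(m·K). Survivors: alloy W, alloy S, alloy U.
Evaluate M for each candidate:
  alloy S: M = 15.7×10⁻³
  alloy U: M = 13.2×10⁻³
  alloy W: M = 4.36×10⁻³
Alloy S ranks first.

alloy S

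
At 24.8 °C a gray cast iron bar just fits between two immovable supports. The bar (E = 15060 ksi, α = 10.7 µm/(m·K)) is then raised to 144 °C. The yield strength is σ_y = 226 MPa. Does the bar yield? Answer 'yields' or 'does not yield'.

does not yield

E = 15060 ksi = 103.8 GPa.
ΔT = 119.2 K. Constrained thermal stress σ = E·α·ΔT = 103.8×10³ MPa × 10.7×10⁻⁶ × 119.2 = 132 MPa (compressive).
Compare to σ_y = 226 MPa: σ < σ_y, so it does not yield.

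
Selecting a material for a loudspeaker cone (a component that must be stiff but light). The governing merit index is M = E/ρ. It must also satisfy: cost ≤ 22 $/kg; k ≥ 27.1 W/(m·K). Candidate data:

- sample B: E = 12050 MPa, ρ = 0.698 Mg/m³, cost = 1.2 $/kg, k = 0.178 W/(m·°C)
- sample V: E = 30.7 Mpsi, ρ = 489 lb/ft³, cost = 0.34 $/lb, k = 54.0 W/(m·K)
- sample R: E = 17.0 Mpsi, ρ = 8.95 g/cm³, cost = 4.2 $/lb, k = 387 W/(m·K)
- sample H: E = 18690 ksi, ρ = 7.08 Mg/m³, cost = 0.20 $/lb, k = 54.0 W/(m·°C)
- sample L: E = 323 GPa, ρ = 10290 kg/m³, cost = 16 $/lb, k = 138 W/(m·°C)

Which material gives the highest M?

sample V

Screen on constraints: cost ≤ 22 $/kg; k ≥ 27.1 W/(m·K). Survivors: sample V, sample R, sample H.
Normalizing units and computing the index:
  sample V: E = 211.7 GPa, ρ = 7833 kg/m³
  sample R: E = 117.2 GPa, ρ = 8950 kg/m³
  sample H: E = 128.9 GPa, ρ = 7080 kg/m³
  sample V: M = 27.0 MN·m/kg
  sample H: M = 18.2 MN·m/kg
  sample R: M = 13.1 MN·m/kg
The maximum is for sample V.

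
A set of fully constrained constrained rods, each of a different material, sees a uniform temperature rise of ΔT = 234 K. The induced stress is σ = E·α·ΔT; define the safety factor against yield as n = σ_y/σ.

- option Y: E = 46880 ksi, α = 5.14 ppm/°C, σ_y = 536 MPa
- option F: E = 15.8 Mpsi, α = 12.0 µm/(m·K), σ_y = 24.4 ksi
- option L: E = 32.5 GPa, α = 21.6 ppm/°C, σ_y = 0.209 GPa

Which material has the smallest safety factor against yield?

Per material, after unit conversion:
  option Y: E = 323.2, α = 5.14, σ_y = 536.0 → σ = 389 MPa, n = 1.38
  option F: E = 108.9, α = 12.0, σ_y = 168.2 → σ = 306 MPa, n = 0.550
  option L: E = 32.50, α = 21.6, σ_y = 209.0 → σ = 164 MPa, n = 1.27
Smallest n: option F with n = 0.550.

option F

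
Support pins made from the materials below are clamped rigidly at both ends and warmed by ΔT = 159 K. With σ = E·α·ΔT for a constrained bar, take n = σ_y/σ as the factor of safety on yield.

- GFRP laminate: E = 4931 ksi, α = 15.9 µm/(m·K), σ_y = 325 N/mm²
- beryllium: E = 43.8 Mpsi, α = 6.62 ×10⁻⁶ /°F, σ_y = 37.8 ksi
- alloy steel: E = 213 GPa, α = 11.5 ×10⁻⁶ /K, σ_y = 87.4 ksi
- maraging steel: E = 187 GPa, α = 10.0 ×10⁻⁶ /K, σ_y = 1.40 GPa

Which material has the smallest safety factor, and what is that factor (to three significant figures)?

beryllium, n = 0.456

In consistent units (E in GPa, α in ×10⁻⁶/K, σ_y in MPa):
  GFRP laminate: E = 34.00, α = 15.9, σ_y = 325.0 → σ = 86.0 MPa, n = 3.78
  beryllium: E = 302.0, α = 11.9, σ_y = 260.6 → σ = 572 MPa, n = 0.456
  alloy steel: E = 213.0, α = 11.5, σ_y = 602.6 → σ = 389 MPa, n = 1.55
  maraging steel: E = 187.0, α = 10.0, σ_y = 1400 → σ = 297 MPa, n = 4.71
Beryllium has the lowest safety factor, n = 0.456.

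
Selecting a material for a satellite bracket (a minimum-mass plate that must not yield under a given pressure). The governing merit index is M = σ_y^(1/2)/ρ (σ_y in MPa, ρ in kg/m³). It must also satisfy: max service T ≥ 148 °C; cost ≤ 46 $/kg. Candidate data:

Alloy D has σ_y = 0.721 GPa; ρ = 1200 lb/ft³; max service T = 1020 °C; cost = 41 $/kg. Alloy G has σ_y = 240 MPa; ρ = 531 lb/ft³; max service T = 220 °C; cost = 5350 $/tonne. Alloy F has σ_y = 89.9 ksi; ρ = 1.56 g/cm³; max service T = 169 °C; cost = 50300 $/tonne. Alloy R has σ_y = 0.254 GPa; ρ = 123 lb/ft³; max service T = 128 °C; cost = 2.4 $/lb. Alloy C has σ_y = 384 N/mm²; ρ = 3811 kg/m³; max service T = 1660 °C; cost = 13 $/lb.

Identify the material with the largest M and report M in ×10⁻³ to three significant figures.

alloy C, M = 5.14×10⁻³

Screen on constraints: max service T ≥ 148 °C; cost ≤ 46 $/kg. Survivors: alloy D, alloy G, alloy C.
Normalizing units and computing the index:
  alloy D: σ_y = 721.0 MPa, ρ = 19220 kg/m³
  alloy G: σ_y = 240.0 MPa, ρ = 8506 kg/m³
  alloy C: σ_y = 384.0 MPa, ρ = 3811 kg/m³
  alloy C: M = 5.14×10⁻³
  alloy G: M = 1.82×10⁻³
  alloy D: M = 1.40×10⁻³
Alloy C ranks first.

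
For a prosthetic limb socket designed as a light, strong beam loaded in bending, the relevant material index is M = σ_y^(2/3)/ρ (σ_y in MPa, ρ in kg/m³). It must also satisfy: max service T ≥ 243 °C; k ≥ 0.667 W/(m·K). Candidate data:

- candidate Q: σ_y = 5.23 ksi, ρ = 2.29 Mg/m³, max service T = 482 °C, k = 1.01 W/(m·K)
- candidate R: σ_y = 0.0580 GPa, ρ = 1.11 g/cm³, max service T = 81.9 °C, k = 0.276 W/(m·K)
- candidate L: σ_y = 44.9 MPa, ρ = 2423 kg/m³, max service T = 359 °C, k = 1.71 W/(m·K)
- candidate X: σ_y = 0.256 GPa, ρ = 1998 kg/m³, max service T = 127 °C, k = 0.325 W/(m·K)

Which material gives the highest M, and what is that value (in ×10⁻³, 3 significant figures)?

candidate L, M = 5.21×10⁻³

Screen on constraints: max service T ≥ 243 °C; k ≥ 0.667 W/(m·K). Survivors: candidate Q, candidate L.
Normalizing units and computing the index:
  candidate Q: σ_y = 36.06 MPa, ρ = 2290 kg/m³
  candidate L: σ_y = 44.90 MPa, ρ = 2423 kg/m³
  candidate L: M = 5.21×10⁻³
  candidate Q: M = 4.77×10⁻³
Candidate L has the largest M.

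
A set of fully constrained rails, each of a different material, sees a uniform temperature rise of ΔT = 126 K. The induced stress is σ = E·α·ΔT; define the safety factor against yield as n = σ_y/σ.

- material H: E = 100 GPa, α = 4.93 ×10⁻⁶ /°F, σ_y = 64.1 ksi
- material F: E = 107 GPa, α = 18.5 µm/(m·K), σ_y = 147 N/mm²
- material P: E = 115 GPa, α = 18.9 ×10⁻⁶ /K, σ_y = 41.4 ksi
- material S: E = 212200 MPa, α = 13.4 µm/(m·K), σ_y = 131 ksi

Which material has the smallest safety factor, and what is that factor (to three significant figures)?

material F, n = 0.589

Converting E to GPa, α to ×10⁻⁶/K, σ_y to MPa, then σ and n for each:
  material H: E = 100.0, α = 8.87, σ_y = 442.0 → σ = 112 MPa, n = 3.95
  material F: E = 107.0, α = 18.5, σ_y = 147.0 → σ = 249 MPa, n = 0.589
  material P: E = 115.0, α = 18.9, σ_y = 285.4 → σ = 274 MPa, n = 1.04
  material S: E = 212.2, α = 13.4, σ_y = 903.2 → σ = 358 MPa, n = 2.52
Smallest n: material F with n = 0.589.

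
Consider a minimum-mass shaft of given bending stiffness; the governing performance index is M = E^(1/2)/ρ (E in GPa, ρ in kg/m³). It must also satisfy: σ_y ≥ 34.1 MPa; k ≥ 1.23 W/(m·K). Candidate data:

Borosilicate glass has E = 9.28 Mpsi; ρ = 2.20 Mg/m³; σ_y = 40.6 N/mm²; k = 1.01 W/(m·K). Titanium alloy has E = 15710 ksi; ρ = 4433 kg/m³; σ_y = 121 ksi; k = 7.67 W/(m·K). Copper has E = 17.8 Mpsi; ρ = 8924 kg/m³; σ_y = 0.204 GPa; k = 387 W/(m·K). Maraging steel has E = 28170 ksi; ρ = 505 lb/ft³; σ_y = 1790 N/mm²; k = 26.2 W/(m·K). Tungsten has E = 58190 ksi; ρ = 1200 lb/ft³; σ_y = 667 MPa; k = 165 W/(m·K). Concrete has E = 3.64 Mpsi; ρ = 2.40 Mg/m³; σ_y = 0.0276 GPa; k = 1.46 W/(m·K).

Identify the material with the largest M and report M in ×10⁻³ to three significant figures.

titanium alloy, M = 2.35×10⁻³

Screen on constraints: σ_y ≥ 34.1 MPa; k ≥ 1.23 W/(m·K). Survivors: titanium alloy, copper, maraging steel, tungsten.
Normalizing units and computing the index:
  titanium alloy: E = 108.3 GPa, ρ = 4433 kg/m³
  copper: E = 122.7 GPa, ρ = 8924 kg/m³
  maraging steel: E = 194.2 GPa, ρ = 8089 kg/m³
  tungsten: E = 401.2 GPa, ρ = 19220 kg/m³
  titanium alloy: M = 2.35×10⁻³
  maraging steel: M = 1.72×10⁻³
  copper: M = 1.24×10⁻³
  tungsten: M = 1.04×10⁻³
Titanium alloy has the largest M.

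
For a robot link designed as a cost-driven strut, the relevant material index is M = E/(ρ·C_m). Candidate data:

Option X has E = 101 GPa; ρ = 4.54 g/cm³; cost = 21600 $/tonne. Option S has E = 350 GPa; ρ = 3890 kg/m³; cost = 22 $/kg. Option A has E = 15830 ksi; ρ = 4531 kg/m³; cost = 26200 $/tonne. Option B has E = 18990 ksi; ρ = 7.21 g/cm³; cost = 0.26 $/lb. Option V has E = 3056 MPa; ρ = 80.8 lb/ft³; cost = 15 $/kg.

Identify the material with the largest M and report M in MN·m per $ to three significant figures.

option B, M = 31.7 MN·m per $

Normalizing units and computing the index:
  option X: E = 101.0 GPa, ρ = 4540 kg/m³, cost = 21.60 $/kg
  option S: E = 350.0 GPa, ρ = 3890 kg/m³, cost = 22.00 $/kg
  option A: E = 109.1 GPa, ρ = 4531 kg/m³, cost = 26.20 $/kg
  option B: E = 130.9 GPa, ρ = 7210 kg/m³, cost = 0.5732 $/kg
  option V: E = 3.056 GPa, ρ = 1294 kg/m³, cost = 15.00 $/kg
  option B: M = 31.7 MN·m per $
  option S: M = 4.09 MN·m per $
  option X: M = 1.03 MN·m per $
  option A: M = 0.919 MN·m per $
  option V: M = 0.157 MN·m per $
Highest index: option B.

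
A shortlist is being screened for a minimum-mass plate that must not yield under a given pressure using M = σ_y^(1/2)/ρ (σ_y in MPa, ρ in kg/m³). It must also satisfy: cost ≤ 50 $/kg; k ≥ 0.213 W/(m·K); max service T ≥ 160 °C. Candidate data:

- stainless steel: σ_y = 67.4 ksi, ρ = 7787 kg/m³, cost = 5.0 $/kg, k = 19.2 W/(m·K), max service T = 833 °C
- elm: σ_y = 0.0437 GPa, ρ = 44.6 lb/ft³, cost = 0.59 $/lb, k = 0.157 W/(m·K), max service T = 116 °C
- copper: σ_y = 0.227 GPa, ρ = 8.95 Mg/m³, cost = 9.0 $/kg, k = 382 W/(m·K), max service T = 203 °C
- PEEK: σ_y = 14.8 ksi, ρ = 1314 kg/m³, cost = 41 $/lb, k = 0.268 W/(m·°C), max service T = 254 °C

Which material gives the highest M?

Screen on constraints: cost ≤ 50 $/kg; k ≥ 0.213 W/(m·K); max service T ≥ 160 °C. Survivors: stainless steel, copper.
Normalizing units and computing the index:
  stainless steel: σ_y = 464.7 MPa, ρ = 7787 kg/m³
  copper: σ_y = 227.0 MPa, ρ = 8950 kg/m³
  stainless steel: M = 2.77×10⁻³
  copper: M = 1.68×10⁻³
Stainless steel has the largest M.

stainless steel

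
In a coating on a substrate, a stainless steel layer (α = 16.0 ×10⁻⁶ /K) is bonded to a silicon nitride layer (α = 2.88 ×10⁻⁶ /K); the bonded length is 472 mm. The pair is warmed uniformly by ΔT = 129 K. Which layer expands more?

stainless steel

α(stainless steel) = 16.0×10⁻⁶/K vs α(silicon nitride) = 2.88×10⁻⁶/K.
Higher α expands more for the same ΔT: stainless steel.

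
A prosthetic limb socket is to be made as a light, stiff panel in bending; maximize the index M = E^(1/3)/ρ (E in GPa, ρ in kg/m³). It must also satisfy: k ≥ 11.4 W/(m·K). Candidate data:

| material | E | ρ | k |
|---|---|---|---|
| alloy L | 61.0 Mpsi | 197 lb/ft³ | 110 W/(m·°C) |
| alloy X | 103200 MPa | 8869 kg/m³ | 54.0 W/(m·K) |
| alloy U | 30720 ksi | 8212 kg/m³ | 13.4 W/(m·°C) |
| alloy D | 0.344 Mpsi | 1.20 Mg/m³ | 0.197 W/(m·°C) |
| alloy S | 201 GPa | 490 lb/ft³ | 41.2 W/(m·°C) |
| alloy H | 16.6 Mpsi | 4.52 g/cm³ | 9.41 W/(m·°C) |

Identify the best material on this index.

alloy L

Screen on constraints: k ≥ 11.4 W/(m·K). Survivors: alloy L, alloy X, alloy U, alloy S.
After converting to SI:
  alloy L: E = 420.6 GPa, ρ = 3156 kg/m³
  alloy X: E = 103.2 GPa, ρ = 8869 kg/m³
  alloy U: E = 211.8 GPa, ρ = 8212 kg/m³
  alloy S: E = 201.0 GPa, ρ = 7849 kg/m³
  alloy L: M = 2.37×10⁻³
  alloy S: M = 0.746×10⁻³
  alloy U: M = 0.726×10⁻³
  alloy X: M = 0.529×10⁻³
Highest index: alloy L.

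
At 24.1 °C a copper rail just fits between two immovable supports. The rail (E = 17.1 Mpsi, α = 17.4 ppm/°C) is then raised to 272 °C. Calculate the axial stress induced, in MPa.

509 MPa

E = 17.1 Mpsi = 117.9 GPa.
ΔT = 247.9 K. Constrained thermal stress σ = E·α·ΔT = 117.9×10³ MPa × 17.4×10⁻⁶ × 247.9 = 509 MPa (compressive).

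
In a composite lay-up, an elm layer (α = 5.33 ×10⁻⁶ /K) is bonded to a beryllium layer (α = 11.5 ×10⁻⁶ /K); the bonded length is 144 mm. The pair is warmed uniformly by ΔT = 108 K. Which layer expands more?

beryllium

α(elm) = 5.33×10⁻⁶/K vs α(beryllium) = 11.5×10⁻⁶/K.
Higher α expands more for the same ΔT: beryllium.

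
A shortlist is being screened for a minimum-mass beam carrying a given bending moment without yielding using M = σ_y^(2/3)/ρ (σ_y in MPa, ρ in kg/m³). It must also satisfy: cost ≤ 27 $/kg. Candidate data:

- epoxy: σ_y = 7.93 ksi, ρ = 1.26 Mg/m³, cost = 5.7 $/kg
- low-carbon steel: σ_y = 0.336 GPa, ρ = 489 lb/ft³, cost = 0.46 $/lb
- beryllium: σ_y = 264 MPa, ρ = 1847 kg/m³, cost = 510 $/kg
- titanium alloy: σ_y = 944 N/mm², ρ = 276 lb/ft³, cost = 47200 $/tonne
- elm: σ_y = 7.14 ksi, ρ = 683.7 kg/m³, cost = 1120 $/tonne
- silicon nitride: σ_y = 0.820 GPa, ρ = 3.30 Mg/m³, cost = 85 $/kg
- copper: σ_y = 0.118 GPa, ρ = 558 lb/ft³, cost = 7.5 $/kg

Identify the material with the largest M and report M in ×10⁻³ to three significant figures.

Screen on constraints: cost ≤ 27 $/kg. Survivors: epoxy, low-carbon steel, elm, copper.
Normalizing units and computing the index:
  epoxy: σ_y = 54.68 MPa, ρ = 1260 kg/m³
  low-carbon steel: σ_y = 336.0 MPa, ρ = 7833 kg/m³
  elm: σ_y = 49.23 MPa, ρ = 683.7 kg/m³
  copper: σ_y = 118.0 MPa, ρ = 8938 kg/m³
  elm: M = 19.6×10⁻³
  epoxy: M = 11.4×10⁻³
  low-carbon steel: M = 6.17×10⁻³
  copper: M = 2.69×10⁻³
Elm has the largest M.

elm, M = 19.6×10⁻³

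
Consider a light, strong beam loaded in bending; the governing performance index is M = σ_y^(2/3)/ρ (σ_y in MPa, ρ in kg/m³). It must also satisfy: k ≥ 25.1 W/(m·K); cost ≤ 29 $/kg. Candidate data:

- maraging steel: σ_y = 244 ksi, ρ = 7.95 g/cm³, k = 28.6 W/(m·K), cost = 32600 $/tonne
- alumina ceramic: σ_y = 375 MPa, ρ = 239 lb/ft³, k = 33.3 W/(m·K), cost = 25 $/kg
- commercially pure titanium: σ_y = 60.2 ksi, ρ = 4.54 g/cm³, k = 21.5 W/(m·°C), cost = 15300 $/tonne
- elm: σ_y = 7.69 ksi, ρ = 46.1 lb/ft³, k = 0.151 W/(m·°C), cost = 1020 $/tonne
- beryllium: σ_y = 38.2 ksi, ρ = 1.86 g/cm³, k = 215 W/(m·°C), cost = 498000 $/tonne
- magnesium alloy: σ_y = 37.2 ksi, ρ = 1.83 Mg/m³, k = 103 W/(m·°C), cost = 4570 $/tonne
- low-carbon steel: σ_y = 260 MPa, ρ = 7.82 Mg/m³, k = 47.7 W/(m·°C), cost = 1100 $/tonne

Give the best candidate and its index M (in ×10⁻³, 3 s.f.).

Screen on constraints: k ≥ 25.1 W/(m·K); cost ≤ 29 $/kg. Survivors: alumina ceramic, magnesium alloy, low-carbon steel.
After converting to SI:
  alumina ceramic: σ_y = 375.0 MPa, ρ = 3828 kg/m³
  magnesium alloy: σ_y = 256.5 MPa, ρ = 1830 kg/m³
  low-carbon steel: σ_y = 260.0 MPa, ρ = 7820 kg/m³
  magnesium alloy: M = 22.1×10⁻³
  alumina ceramic: M = 13.6×10⁻³
  low-carbon steel: M = 5.21×10⁻³
Magnesium alloy has the largest M.

magnesium alloy, M = 22.1×10⁻³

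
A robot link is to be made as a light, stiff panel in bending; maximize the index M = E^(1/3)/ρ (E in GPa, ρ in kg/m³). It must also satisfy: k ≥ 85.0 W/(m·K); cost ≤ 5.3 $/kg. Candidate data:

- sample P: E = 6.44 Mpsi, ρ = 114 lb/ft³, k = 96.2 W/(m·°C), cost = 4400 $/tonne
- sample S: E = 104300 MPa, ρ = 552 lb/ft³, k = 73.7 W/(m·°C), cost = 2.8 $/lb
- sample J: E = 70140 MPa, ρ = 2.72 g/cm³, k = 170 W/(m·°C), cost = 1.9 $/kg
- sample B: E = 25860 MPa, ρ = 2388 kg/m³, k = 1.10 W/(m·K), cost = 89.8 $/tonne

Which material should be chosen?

Screen on constraints: k ≥ 85.0 W/(m·K); cost ≤ 5.3 $/kg. Survivors: sample P, sample J.
Putting every candidate on a common basis:
  sample P: E = 44.40 GPa, ρ = 1826 kg/m³
  sample J: E = 70.14 GPa, ρ = 2720 kg/m³
  sample P: M = 1.94×10⁻³
  sample J: M = 1.52×10⁻³
Sample P ranks first.

sample P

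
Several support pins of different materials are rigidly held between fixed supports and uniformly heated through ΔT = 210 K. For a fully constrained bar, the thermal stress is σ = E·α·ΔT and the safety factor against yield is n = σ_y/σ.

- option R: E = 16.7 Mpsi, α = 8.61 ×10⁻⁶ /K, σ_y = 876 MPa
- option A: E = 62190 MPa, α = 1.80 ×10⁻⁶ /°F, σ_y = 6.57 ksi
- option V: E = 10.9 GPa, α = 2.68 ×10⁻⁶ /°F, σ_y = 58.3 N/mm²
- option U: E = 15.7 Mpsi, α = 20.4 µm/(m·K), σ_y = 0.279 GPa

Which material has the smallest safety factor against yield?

With everything in SI (GPa, ×10⁻⁶/K, MPa):
  option R: E = 115.1, α = 8.61, σ_y = 876.0 → σ = 208 MPa, n = 4.21
  option A: E = 62.19, α = 3.24, σ_y = 45.30 → σ = 42.3 MPa, n = 1.07
  option V: E = 10.90, α = 4.82, σ_y = 58.30 → σ = 11.0 MPa, n = 5.28
  option U: E = 108.2, α = 20.4, σ_y = 279.0 → σ = 464 MPa, n = 0.602
The minimum is option U at n = 0.602.

option U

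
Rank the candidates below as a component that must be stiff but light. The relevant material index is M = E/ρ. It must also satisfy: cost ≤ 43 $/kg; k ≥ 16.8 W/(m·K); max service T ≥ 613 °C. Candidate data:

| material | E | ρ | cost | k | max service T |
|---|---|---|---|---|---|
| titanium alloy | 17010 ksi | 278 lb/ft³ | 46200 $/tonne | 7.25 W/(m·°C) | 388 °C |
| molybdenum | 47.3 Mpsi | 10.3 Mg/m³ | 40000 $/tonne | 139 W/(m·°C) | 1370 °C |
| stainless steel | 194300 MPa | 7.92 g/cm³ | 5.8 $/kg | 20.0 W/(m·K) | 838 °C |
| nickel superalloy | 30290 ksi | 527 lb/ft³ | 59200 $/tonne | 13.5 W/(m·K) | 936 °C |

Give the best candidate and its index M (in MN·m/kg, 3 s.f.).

molybdenum, M = 31.7 MN·m/kg

Screen on constraints: cost ≤ 43 $/kg; k ≥ 16.8 W/(m·K); max service T ≥ 613 °C. Survivors: molybdenum, stainless steel.
In SI units:
  molybdenum: E = 326.1 GPa, ρ = 10300 kg/m³
  stainless steel: E = 194.3 GPa, ρ = 7920 kg/m³
  molybdenum: M = 31.7 MN·m/kg
  stainless steel: M = 24.5 MN·m/kg
Molybdenum has the largest M.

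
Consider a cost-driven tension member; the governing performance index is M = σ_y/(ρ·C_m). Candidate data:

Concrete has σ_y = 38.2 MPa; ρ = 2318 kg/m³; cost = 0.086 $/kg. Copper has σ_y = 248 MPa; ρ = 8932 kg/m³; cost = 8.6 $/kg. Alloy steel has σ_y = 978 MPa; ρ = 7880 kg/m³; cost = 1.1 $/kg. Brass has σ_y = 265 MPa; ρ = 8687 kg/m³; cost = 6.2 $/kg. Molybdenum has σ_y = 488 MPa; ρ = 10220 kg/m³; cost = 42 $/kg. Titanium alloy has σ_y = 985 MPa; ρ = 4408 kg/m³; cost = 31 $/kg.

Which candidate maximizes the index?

concrete

Per-candidate index values:
  concrete: M = 192 kN·m per $
  alloy steel: M = 113 kN·m per $
  titanium alloy: M = 7.21 kN·m per $
  brass: M = 4.92 kN·m per $
  copper: M = 3.23 kN·m per $
  molybdenum: M = 1.14 kN·m per $
Concrete ranks first.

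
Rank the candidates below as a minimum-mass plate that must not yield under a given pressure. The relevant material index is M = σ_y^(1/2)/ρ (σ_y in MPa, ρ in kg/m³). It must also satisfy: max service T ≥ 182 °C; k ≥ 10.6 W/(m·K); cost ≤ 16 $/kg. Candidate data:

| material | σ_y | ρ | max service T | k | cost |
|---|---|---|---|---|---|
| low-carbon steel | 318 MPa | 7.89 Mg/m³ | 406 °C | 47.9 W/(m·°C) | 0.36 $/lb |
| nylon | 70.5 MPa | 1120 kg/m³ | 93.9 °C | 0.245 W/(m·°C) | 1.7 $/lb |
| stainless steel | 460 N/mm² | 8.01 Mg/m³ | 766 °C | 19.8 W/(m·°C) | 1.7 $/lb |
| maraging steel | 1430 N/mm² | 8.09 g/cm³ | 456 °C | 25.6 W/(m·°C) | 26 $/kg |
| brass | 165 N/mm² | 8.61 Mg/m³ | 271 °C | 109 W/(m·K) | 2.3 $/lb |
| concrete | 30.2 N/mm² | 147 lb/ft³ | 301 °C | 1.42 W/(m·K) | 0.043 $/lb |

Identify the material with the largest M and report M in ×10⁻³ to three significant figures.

Screen on constraints: max service T ≥ 182 °C; k ≥ 10.6 W/(m·K); cost ≤ 16 $/kg. Survivors: low-carbon steel, stainless steel, brass.
Convert each candidate to consistent units, then evaluate M:
  low-carbon steel: σ_y = 318.0 MPa, ρ = 7890 kg/m³
  stainless steel: σ_y = 460.0 MPa, ρ = 8010 kg/m³
  brass: σ_y = 165.0 MPa, ρ = 8610 kg/m³
  stainless steel: M = 2.68×10⁻³
  low-carbon steel: M = 2.26×10⁻³
  brass: M = 1.49×10⁻³
Highest index: stainless steel.

stainless steel, M = 2.68×10⁻³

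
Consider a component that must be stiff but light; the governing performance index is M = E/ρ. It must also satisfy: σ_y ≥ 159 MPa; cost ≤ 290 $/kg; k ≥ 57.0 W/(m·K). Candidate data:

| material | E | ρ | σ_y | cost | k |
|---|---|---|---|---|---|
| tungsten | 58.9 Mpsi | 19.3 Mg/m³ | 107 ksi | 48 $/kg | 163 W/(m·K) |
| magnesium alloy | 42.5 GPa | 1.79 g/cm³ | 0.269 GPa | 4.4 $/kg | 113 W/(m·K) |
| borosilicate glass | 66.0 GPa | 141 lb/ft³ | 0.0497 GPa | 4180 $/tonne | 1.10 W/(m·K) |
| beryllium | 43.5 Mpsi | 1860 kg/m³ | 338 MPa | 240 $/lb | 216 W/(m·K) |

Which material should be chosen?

magnesium alloy

Screen on constraints: σ_y ≥ 159 MPa; cost ≤ 290 $/kg; k ≥ 57.0 W/(m·K). Survivors: tungsten, magnesium alloy.
After converting to SI:
  tungsten: E = 406.1 GPa, ρ = 19300 kg/m³
  magnesium alloy: E = 42.50 GPa, ρ = 1790 kg/m³
  magnesium alloy: M = 23.7 MN·m/kg
  tungsten: M = 21.0 MN·m/kg
Magnesium alloy ranks first.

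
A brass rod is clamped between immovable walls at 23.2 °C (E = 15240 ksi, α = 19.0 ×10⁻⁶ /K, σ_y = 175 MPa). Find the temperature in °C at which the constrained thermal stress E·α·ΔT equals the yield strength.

E = 15240 ksi = 105.1 GPa.
E·α·ΔT = 175.0 MPa ⇒ ΔT = 175.0 / (105.1×10³ × 19.0×10⁻⁶) = 87.66 K.
T = 23.2 + 87.66 = 110.9 °C.

111 °C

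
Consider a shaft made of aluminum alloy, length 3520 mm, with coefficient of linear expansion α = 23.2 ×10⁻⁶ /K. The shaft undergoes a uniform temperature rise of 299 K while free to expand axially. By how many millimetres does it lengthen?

24.4 mm

ΔL = α·L₀·ΔT = 23.2×10⁻⁶ × 3520 mm × 299.0 K = 24.4 mm.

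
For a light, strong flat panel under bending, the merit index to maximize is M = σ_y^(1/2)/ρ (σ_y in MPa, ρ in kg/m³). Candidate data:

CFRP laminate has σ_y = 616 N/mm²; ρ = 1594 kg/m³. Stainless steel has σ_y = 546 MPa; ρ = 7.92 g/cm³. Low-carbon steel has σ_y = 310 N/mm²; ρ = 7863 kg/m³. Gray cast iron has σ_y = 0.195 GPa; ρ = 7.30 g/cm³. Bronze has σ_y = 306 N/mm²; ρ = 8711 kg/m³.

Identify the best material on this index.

In SI units:
  CFRP laminate: σ_y = 616.0 MPa, ρ = 1594 kg/m³
  stainless steel: σ_y = 546.0 MPa, ρ = 7920 kg/m³
  low-carbon steel: σ_y = 310.0 MPa, ρ = 7863 kg/m³
  gray cast iron: σ_y = 195.0 MPa, ρ = 7300 kg/m³
  bronze: σ_y = 306.0 MPa, ρ = 8711 kg/m³
  CFRP laminate: M = 15.6×10⁻³
  stainless steel: M = 2.95×10⁻³
  low-carbon steel: M = 2.24×10⁻³
  bronze: M = 2.01×10⁻³
  gray cast iron: M = 1.91×10⁻³
Highest index: CFRP laminate.

CFRP laminate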